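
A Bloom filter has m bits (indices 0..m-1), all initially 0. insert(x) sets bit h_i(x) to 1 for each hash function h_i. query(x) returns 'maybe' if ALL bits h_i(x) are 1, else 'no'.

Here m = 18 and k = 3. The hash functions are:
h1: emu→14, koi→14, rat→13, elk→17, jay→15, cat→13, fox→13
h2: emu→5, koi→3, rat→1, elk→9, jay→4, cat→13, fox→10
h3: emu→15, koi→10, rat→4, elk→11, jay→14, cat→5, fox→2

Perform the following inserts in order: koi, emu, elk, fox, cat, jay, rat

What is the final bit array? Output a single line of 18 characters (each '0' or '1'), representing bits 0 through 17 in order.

Answer: 011111000111011101

Derivation:
Start: bits=000000000000000000
After insert 'koi': sets bits 3 10 14 -> bits=000100000010001000
After insert 'emu': sets bits 5 14 15 -> bits=000101000010001100
After insert 'elk': sets bits 9 11 17 -> bits=000101000111001101
After insert 'fox': sets bits 2 10 13 -> bits=001101000111011101
After insert 'cat': sets bits 5 13 -> bits=001101000111011101
After insert 'jay': sets bits 4 14 15 -> bits=001111000111011101
After insert 'rat': sets bits 1 4 13 -> bits=011111000111011101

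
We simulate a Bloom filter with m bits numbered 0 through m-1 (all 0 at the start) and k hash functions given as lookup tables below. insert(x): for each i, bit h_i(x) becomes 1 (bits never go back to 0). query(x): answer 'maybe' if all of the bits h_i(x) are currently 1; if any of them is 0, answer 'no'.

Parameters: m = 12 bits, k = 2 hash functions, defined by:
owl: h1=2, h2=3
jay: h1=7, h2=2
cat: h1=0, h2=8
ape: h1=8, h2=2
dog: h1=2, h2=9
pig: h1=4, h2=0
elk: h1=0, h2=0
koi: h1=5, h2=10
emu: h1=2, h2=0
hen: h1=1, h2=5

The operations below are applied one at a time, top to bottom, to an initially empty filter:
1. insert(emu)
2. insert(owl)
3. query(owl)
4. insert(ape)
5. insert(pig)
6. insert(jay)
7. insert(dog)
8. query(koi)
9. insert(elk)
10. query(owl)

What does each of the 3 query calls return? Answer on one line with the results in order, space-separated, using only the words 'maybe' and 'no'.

Start: bits=000000000000
Op 1: insert emu -> sets bits 0 2 -> bits=101000000000
Op 2: insert owl -> sets bits 2 3 -> bits=101100000000
Op 3: query owl -> checks bit2=1, bit3=1 (all 1) -> maybe
Op 4: insert ape -> sets bits 2 8 -> bits=101100001000
Op 5: insert pig -> sets bits 0 4 -> bits=101110001000
Op 6: insert jay -> sets bits 2 7 -> bits=101110011000
Op 7: insert dog -> sets bits 2 9 -> bits=101110011100
Op 8: query koi -> checks bit5=0, bit10=0 (has a 0) -> no
Op 9: insert elk -> sets bits 0 -> bits=101110011100
Op 10: query owl -> checks bit2=1, bit3=1 (all 1) -> maybe
Query results in order: maybe no maybe

Answer: maybe no maybe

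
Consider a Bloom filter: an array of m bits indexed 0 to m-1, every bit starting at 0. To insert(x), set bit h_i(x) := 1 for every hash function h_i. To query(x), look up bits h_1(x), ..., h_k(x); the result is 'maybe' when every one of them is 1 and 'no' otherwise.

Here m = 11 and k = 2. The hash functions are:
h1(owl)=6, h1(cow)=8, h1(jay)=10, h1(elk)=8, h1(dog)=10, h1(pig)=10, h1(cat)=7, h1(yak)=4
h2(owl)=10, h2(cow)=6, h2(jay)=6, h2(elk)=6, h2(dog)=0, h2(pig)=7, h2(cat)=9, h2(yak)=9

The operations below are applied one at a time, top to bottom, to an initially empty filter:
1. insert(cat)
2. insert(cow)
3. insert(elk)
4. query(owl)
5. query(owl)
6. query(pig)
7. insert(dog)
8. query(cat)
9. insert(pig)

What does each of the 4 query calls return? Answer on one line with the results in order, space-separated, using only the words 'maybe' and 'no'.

Answer: no no no maybe

Derivation:
Start: bits=00000000000
Op 1: insert cat -> sets bits 7 9 -> bits=00000001010
Op 2: insert cow -> sets bits 6 8 -> bits=00000011110
Op 3: insert elk -> sets bits 6 8 -> bits=00000011110
Op 4: query owl -> checks bit6=1, bit10=0 (has a 0) -> no
Op 5: query owl -> checks bit6=1, bit10=0 (has a 0) -> no
Op 6: query pig -> checks bit7=1, bit10=0 (has a 0) -> no
Op 7: insert dog -> sets bits 0 10 -> bits=10000011111
Op 8: query cat -> checks bit7=1, bit9=1 (all 1) -> maybe
Op 9: insert pig -> sets bits 7 10 -> bits=10000011111
Query results in order: no no no maybe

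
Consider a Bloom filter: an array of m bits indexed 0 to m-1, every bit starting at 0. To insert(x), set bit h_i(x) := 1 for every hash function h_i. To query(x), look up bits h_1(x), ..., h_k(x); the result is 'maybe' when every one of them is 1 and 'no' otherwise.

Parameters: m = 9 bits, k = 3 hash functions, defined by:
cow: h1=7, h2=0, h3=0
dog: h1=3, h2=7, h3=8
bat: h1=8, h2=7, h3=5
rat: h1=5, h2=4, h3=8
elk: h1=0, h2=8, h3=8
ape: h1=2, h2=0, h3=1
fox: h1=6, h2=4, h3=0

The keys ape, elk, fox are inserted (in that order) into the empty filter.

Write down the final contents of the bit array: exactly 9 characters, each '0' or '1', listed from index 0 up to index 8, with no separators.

Answer: 111010101

Derivation:
Start: bits=000000000
After insert 'ape': sets bits 0 1 2 -> bits=111000000
After insert 'elk': sets bits 0 8 -> bits=111000001
After insert 'fox': sets bits 0 4 6 -> bits=111010101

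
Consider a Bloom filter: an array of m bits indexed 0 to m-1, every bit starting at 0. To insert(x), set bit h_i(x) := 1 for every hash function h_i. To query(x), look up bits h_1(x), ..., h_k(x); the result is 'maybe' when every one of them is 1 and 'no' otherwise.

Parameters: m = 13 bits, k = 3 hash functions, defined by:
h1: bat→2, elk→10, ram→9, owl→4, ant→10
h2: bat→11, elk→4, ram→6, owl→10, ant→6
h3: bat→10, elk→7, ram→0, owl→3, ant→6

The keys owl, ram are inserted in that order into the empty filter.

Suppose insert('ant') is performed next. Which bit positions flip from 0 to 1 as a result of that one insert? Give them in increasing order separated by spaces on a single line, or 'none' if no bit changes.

Start: bits=0000000000000
After insert 'owl': sets bits 3 4 10 -> bits=0001100000100
After insert 'ram': sets bits 0 6 9 -> bits=1001101001100
insert 'ant' would touch bits 6 10; currently bit6=1, bit10=1
Bits that are 0 among those (would change 0->1): none

Answer: none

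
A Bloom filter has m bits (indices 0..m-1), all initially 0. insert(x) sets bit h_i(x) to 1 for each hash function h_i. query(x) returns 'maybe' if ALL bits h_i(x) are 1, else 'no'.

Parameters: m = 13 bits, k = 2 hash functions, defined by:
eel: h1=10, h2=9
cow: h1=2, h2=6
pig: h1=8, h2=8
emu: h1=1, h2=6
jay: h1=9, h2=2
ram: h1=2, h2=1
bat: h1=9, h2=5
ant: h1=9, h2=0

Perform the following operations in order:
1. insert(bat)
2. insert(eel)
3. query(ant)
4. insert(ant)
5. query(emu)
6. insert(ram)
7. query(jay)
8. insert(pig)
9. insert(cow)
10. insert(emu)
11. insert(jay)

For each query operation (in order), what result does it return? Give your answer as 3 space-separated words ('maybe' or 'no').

Start: bits=0000000000000
Op 1: insert bat -> sets bits 5 9 -> bits=0000010001000
Op 2: insert eel -> sets bits 9 10 -> bits=0000010001100
Op 3: query ant -> checks bit0=0, bit9=1 (has a 0) -> no
Op 4: insert ant -> sets bits 0 9 -> bits=1000010001100
Op 5: query emu -> checks bit1=0, bit6=0 (has a 0) -> no
Op 6: insert ram -> sets bits 1 2 -> bits=1110010001100
Op 7: query jay -> checks bit2=1, bit9=1 (all 1) -> maybe
Op 8: insert pig -> sets bits 8 -> bits=1110010011100
Op 9: insert cow -> sets bits 2 6 -> bits=1110011011100
Op 10: insert emu -> sets bits 1 6 -> bits=1110011011100
Op 11: insert jay -> sets bits 2 9 -> bits=1110011011100
Query results in order: no no maybe

Answer: no no maybe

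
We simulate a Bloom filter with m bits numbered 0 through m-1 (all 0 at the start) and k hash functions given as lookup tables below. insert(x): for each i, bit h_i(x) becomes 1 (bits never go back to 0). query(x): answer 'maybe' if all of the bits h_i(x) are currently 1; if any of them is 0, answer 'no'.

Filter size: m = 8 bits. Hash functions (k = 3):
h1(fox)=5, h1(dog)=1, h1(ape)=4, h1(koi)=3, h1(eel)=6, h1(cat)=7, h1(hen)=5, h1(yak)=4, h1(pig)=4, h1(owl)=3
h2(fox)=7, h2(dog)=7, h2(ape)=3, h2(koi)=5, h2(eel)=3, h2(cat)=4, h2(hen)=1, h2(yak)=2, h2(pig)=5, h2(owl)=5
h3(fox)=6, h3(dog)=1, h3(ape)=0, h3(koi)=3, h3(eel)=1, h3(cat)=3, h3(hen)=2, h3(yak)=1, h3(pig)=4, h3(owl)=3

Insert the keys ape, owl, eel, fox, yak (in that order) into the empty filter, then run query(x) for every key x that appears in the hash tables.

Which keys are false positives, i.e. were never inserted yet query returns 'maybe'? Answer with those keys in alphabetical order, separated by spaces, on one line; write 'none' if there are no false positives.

Answer: cat dog hen koi pig

Derivation:
Start: bits=00000000
After insert 'ape': sets bits 0 3 4 -> bits=10011000
After insert 'owl': sets bits 3 5 -> bits=10011100
After insert 'eel': sets bits 1 3 6 -> bits=11011110
After insert 'fox': sets bits 5 6 7 -> bits=11011111
After insert 'yak': sets bits 1 2 4 -> bits=11111111
Not inserted: cat dog hen koi pig — query each against bits=11111111:
query cat: checks bit3=1, bit4=1, bit7=1 (all 1) -> maybe => FALSE POSITIVE
query dog: checks bit1=1, bit7=1 (all 1) -> maybe => FALSE POSITIVE
query hen: checks bit1=1, bit2=1, bit5=1 (all 1) -> maybe => FALSE POSITIVE
query koi: checks bit3=1, bit5=1 (all 1) -> maybe => FALSE POSITIVE
query pig: checks bit4=1, bit5=1 (all 1) -> maybe => FALSE POSITIVE
False positives (alphabetical): cat dog hen koi pig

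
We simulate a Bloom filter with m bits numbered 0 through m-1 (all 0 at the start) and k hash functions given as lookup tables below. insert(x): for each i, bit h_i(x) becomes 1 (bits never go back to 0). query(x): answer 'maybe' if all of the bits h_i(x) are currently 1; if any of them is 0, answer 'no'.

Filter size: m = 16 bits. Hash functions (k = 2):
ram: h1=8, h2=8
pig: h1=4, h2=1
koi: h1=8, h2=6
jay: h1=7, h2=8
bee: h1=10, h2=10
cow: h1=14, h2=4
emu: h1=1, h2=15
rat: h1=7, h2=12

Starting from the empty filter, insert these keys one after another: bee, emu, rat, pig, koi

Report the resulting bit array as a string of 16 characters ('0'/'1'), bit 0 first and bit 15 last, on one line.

Start: bits=0000000000000000
After insert 'bee': sets bits 10 -> bits=0000000000100000
After insert 'emu': sets bits 1 15 -> bits=0100000000100001
After insert 'rat': sets bits 7 12 -> bits=0100000100101001
After insert 'pig': sets bits 1 4 -> bits=0100100100101001
After insert 'koi': sets bits 6 8 -> bits=0100101110101001

Answer: 0100101110101001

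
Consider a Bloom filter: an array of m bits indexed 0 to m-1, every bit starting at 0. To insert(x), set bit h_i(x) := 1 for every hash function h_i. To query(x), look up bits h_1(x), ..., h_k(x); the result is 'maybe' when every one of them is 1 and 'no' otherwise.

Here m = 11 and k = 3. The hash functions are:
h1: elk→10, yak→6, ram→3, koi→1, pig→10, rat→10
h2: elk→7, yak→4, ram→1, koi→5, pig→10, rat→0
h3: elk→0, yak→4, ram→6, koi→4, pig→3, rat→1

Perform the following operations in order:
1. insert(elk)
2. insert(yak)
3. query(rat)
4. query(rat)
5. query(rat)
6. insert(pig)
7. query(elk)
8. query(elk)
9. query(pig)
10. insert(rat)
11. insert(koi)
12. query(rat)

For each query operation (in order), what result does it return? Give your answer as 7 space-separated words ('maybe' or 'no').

Start: bits=00000000000
Op 1: insert elk -> sets bits 0 7 10 -> bits=10000001001
Op 2: insert yak -> sets bits 4 6 -> bits=10001011001
Op 3: query rat -> checks bit0=1, bit1=0, bit10=1 (has a 0) -> no
Op 4: query rat -> checks bit0=1, bit1=0, bit10=1 (has a 0) -> no
Op 5: query rat -> checks bit0=1, bit1=0, bit10=1 (has a 0) -> no
Op 6: insert pig -> sets bits 3 10 -> bits=10011011001
Op 7: query elk -> checks bit0=1, bit7=1, bit10=1 (all 1) -> maybe
Op 8: query elk -> checks bit0=1, bit7=1, bit10=1 (all 1) -> maybe
Op 9: query pig -> checks bit3=1, bit10=1 (all 1) -> maybe
Op 10: insert rat -> sets bits 0 1 10 -> bits=11011011001
Op 11: insert koi -> sets bits 1 4 5 -> bits=11011111001
Op 12: query rat -> checks bit0=1, bit1=1, bit10=1 (all 1) -> maybe
Query results in order: no no no maybe maybe maybe maybe

Answer: no no no maybe maybe maybe maybe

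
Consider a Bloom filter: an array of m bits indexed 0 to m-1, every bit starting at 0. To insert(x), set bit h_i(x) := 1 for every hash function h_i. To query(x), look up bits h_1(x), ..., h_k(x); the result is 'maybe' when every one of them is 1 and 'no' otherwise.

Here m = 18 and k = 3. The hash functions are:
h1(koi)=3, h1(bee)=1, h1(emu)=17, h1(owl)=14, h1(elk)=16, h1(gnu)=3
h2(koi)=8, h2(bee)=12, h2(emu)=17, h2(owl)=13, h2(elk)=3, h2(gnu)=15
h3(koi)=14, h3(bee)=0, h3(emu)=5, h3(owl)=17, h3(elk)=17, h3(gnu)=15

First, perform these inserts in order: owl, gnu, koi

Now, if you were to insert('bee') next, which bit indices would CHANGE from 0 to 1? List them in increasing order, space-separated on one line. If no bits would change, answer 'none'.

Answer: 0 1 12

Derivation:
Start: bits=000000000000000000
After insert 'owl': sets bits 13 14 17 -> bits=000000000000011001
After insert 'gnu': sets bits 3 15 -> bits=000100000000011101
After insert 'koi': sets bits 3 8 14 -> bits=000100001000011101
insert 'bee' would touch bits 0 1 12; currently bit0=0, bit1=0, bit12=0
Bits that are 0 among those (would change 0->1): 0 1 12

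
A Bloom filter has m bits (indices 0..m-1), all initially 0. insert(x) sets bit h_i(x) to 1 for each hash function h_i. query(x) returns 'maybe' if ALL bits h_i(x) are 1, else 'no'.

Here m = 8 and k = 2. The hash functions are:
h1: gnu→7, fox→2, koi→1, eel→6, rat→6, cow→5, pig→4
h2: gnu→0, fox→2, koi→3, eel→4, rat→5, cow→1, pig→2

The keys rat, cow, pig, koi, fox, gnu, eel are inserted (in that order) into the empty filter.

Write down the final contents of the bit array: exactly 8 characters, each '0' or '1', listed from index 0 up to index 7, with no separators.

Start: bits=00000000
After insert 'rat': sets bits 5 6 -> bits=00000110
After insert 'cow': sets bits 1 5 -> bits=01000110
After insert 'pig': sets bits 2 4 -> bits=01101110
After insert 'koi': sets bits 1 3 -> bits=01111110
After insert 'fox': sets bits 2 -> bits=01111110
After insert 'gnu': sets bits 0 7 -> bits=11111111
After insert 'eel': sets bits 4 6 -> bits=11111111

Answer: 11111111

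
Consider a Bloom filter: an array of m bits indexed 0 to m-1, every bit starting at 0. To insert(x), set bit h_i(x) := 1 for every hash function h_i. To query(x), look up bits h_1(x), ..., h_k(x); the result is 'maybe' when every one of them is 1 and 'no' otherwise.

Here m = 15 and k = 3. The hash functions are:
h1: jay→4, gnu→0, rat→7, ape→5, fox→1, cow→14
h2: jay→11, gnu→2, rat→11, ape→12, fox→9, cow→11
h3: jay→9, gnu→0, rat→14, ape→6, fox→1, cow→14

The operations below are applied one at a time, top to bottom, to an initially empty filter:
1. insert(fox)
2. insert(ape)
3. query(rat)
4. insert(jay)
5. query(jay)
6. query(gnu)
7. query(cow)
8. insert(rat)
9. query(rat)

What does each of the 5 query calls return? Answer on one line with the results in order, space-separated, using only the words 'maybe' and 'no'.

Answer: no maybe no no maybe

Derivation:
Start: bits=000000000000000
Op 1: insert fox -> sets bits 1 9 -> bits=010000000100000
Op 2: insert ape -> sets bits 5 6 12 -> bits=010001100100100
Op 3: query rat -> checks bit7=0, bit11=0, bit14=0 (has a 0) -> no
Op 4: insert jay -> sets bits 4 9 11 -> bits=010011100101100
Op 5: query jay -> checks bit4=1, bit9=1, bit11=1 (all 1) -> maybe
Op 6: query gnu -> checks bit0=0, bit2=0 (has a 0) -> no
Op 7: query cow -> checks bit11=1, bit14=0 (has a 0) -> no
Op 8: insert rat -> sets bits 7 11 14 -> bits=010011110101101
Op 9: query rat -> checks bit7=1, bit11=1, bit14=1 (all 1) -> maybe
Query results in order: no maybe no no maybe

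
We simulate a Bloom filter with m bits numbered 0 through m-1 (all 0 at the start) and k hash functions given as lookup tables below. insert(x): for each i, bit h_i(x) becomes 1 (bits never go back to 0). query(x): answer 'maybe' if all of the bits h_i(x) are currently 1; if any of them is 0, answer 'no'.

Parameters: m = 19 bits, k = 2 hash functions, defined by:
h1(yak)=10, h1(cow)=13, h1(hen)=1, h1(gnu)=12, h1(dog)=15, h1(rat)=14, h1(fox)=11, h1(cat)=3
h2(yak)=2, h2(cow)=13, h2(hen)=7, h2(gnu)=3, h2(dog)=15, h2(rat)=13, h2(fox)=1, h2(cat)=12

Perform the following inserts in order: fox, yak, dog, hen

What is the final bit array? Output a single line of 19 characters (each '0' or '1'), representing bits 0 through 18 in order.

Answer: 0110000100110001000

Derivation:
Start: bits=0000000000000000000
After insert 'fox': sets bits 1 11 -> bits=0100000000010000000
After insert 'yak': sets bits 2 10 -> bits=0110000000110000000
After insert 'dog': sets bits 15 -> bits=0110000000110001000
After insert 'hen': sets bits 1 7 -> bits=0110000100110001000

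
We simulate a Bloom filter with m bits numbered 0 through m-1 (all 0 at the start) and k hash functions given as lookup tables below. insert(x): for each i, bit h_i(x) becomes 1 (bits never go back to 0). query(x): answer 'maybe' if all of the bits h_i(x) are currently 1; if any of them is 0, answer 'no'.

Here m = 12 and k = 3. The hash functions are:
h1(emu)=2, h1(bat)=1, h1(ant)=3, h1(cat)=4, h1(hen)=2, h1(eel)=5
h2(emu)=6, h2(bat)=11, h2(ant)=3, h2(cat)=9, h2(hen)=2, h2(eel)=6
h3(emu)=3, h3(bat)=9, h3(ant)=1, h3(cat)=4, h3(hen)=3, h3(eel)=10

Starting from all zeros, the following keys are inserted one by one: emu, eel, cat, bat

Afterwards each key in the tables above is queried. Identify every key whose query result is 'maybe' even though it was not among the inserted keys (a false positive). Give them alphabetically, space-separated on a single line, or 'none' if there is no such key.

Start: bits=000000000000
After insert 'emu': sets bits 2 3 6 -> bits=001100100000
After insert 'eel': sets bits 5 6 10 -> bits=001101100010
After insert 'cat': sets bits 4 9 -> bits=001111100110
After insert 'bat': sets bits 1 9 11 -> bits=011111100111
Not inserted: ant hen — query each against bits=011111100111:
query ant: checks bit1=1, bit3=1 (all 1) -> maybe => FALSE POSITIVE
query hen: checks bit2=1, bit3=1 (all 1) -> maybe => FALSE POSITIVE
False positives (alphabetical): ant hen

Answer: ant hen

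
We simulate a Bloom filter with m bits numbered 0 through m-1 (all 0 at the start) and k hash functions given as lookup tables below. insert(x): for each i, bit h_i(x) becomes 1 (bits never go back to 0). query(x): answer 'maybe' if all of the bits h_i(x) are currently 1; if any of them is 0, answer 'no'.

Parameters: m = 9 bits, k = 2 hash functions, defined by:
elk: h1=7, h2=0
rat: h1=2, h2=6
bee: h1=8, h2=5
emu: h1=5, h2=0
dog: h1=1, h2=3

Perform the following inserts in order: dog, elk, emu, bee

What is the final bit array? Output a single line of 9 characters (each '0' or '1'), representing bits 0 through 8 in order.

Start: bits=000000000
After insert 'dog': sets bits 1 3 -> bits=010100000
After insert 'elk': sets bits 0 7 -> bits=110100010
After insert 'emu': sets bits 0 5 -> bits=110101010
After insert 'bee': sets bits 5 8 -> bits=110101011

Answer: 110101011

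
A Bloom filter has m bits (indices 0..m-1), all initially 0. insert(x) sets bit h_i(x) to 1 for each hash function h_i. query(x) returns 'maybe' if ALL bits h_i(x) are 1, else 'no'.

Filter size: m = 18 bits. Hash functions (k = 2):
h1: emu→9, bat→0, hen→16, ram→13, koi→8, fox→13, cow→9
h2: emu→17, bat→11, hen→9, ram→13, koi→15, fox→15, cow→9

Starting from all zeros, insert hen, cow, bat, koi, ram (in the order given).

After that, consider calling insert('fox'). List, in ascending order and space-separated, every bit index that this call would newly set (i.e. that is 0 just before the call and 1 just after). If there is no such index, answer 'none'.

Answer: none

Derivation:
Start: bits=000000000000000000
After insert 'hen': sets bits 9 16 -> bits=000000000100000010
After insert 'cow': sets bits 9 -> bits=000000000100000010
After insert 'bat': sets bits 0 11 -> bits=100000000101000010
After insert 'koi': sets bits 8 15 -> bits=100000001101000110
After insert 'ram': sets bits 13 -> bits=100000001101010110
insert 'fox' would touch bits 13 15; currently bit13=1, bit15=1
Bits that are 0 among those (would change 0->1): none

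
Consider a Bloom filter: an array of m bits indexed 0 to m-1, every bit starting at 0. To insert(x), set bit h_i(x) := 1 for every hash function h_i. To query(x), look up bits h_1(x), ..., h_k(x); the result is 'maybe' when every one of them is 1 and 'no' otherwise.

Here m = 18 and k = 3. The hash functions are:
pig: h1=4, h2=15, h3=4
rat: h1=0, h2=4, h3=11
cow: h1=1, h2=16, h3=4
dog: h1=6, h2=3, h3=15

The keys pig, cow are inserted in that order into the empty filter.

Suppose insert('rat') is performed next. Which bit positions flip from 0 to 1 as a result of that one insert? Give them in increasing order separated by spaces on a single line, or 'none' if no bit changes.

Answer: 0 11

Derivation:
Start: bits=000000000000000000
After insert 'pig': sets bits 4 15 -> bits=000010000000000100
After insert 'cow': sets bits 1 4 16 -> bits=010010000000000110
insert 'rat' would touch bits 0 4 11; currently bit0=0, bit4=1, bit11=0
Bits that are 0 among those (would change 0->1): 0 11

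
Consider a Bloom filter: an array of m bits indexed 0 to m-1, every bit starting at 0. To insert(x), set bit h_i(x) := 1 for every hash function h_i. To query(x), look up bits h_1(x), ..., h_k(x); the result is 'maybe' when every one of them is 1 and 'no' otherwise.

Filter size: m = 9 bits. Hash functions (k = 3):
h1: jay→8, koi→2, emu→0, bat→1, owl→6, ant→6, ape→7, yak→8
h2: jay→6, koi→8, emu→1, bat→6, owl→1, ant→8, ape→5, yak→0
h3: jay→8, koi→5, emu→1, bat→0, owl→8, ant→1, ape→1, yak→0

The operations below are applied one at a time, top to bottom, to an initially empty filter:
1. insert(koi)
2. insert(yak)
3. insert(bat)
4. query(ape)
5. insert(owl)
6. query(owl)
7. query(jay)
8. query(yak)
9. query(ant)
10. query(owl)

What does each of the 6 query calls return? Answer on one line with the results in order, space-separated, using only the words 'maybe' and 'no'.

Start: bits=000000000
Op 1: insert koi -> sets bits 2 5 8 -> bits=001001001
Op 2: insert yak -> sets bits 0 8 -> bits=101001001
Op 3: insert bat -> sets bits 0 1 6 -> bits=111001101
Op 4: query ape -> checks bit1=1, bit5=1, bit7=0 (has a 0) -> no
Op 5: insert owl -> sets bits 1 6 8 -> bits=111001101
Op 6: query owl -> checks bit1=1, bit6=1, bit8=1 (all 1) -> maybe
Op 7: query jay -> checks bit6=1, bit8=1 (all 1) -> maybe
Op 8: query yak -> checks bit0=1, bit8=1 (all 1) -> maybe
Op 9: query ant -> checks bit1=1, bit6=1, bit8=1 (all 1) -> maybe
Op 10: query owl -> checks bit1=1, bit6=1, bit8=1 (all 1) -> maybe
Query results in order: no maybe maybe maybe maybe maybe

Answer: no maybe maybe maybe maybe maybe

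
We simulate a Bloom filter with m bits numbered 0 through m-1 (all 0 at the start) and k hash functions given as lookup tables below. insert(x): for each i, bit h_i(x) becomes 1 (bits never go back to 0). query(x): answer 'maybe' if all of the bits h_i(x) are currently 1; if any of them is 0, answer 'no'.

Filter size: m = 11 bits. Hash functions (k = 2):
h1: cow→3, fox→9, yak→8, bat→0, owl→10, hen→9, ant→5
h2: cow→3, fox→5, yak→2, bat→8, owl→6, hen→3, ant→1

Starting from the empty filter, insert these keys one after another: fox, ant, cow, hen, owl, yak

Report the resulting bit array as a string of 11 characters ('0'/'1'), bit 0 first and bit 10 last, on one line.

Answer: 01110110111

Derivation:
Start: bits=00000000000
After insert 'fox': sets bits 5 9 -> bits=00000100010
After insert 'ant': sets bits 1 5 -> bits=01000100010
After insert 'cow': sets bits 3 -> bits=01010100010
After insert 'hen': sets bits 3 9 -> bits=01010100010
After insert 'owl': sets bits 6 10 -> bits=01010110011
After insert 'yak': sets bits 2 8 -> bits=01110110111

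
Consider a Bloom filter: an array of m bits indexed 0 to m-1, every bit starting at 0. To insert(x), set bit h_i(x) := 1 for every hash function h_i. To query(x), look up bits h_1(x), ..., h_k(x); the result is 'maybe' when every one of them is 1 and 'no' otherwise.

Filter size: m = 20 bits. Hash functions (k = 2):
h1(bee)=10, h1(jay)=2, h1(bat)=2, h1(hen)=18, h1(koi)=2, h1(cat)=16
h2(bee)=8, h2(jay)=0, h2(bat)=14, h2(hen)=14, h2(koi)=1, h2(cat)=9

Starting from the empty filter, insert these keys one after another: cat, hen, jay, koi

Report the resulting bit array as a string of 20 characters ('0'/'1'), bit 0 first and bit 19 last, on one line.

Answer: 11100000010000101010

Derivation:
Start: bits=00000000000000000000
After insert 'cat': sets bits 9 16 -> bits=00000000010000001000
After insert 'hen': sets bits 14 18 -> bits=00000000010000101010
After insert 'jay': sets bits 0 2 -> bits=10100000010000101010
After insert 'koi': sets bits 1 2 -> bits=11100000010000101010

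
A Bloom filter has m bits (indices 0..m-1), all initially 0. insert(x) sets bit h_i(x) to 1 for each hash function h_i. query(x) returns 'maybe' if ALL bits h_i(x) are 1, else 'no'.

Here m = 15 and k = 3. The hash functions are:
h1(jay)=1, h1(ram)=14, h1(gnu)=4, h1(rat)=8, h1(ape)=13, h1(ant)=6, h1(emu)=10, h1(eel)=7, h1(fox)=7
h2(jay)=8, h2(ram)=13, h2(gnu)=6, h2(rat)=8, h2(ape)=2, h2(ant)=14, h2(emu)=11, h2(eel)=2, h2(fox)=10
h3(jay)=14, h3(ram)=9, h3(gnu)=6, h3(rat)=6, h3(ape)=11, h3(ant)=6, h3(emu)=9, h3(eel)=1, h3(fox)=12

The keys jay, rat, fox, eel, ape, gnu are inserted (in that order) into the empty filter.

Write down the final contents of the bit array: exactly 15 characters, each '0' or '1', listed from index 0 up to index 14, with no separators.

Start: bits=000000000000000
After insert 'jay': sets bits 1 8 14 -> bits=010000001000001
After insert 'rat': sets bits 6 8 -> bits=010000101000001
After insert 'fox': sets bits 7 10 12 -> bits=010000111010101
After insert 'eel': sets bits 1 2 7 -> bits=011000111010101
After insert 'ape': sets bits 2 11 13 -> bits=011000111011111
After insert 'gnu': sets bits 4 6 -> bits=011010111011111

Answer: 011010111011111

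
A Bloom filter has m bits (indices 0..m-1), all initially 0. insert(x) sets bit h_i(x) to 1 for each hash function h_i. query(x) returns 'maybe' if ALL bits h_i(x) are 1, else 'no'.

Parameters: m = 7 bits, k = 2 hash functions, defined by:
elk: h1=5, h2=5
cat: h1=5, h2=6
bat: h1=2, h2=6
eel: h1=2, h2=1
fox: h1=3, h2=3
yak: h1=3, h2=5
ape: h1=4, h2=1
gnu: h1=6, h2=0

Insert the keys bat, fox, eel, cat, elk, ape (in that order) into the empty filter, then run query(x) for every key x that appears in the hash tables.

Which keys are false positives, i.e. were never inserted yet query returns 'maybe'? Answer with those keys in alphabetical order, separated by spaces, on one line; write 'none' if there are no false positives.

Answer: yak

Derivation:
Start: bits=0000000
After insert 'bat': sets bits 2 6 -> bits=0010001
After insert 'fox': sets bits 3 -> bits=0011001
After insert 'eel': sets bits 1 2 -> bits=0111001
After insert 'cat': sets bits 5 6 -> bits=0111011
After insert 'elk': sets bits 5 -> bits=0111011
After insert 'ape': sets bits 1 4 -> bits=0111111
Not inserted: gnu yak — query each against bits=0111111:
query gnu: checks bit0=0, bit6=1 (has a 0) -> no => not a false positive
query yak: checks bit3=1, bit5=1 (all 1) -> maybe => FALSE POSITIVE
False positives (alphabetical): yak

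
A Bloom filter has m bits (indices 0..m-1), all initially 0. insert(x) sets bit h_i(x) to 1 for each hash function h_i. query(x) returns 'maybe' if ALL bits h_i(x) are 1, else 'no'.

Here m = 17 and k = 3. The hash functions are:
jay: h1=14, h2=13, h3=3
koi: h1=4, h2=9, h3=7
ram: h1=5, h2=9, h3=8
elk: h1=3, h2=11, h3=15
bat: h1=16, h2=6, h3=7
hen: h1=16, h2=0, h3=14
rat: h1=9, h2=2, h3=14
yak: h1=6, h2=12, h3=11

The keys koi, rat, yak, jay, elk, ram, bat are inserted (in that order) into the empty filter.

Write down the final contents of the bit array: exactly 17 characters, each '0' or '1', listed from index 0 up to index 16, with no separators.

Answer: 00111111110111111

Derivation:
Start: bits=00000000000000000
After insert 'koi': sets bits 4 7 9 -> bits=00001001010000000
After insert 'rat': sets bits 2 9 14 -> bits=00101001010000100
After insert 'yak': sets bits 6 11 12 -> bits=00101011010110100
After insert 'jay': sets bits 3 13 14 -> bits=00111011010111100
After insert 'elk': sets bits 3 11 15 -> bits=00111011010111110
After insert 'ram': sets bits 5 8 9 -> bits=00111111110111110
After insert 'bat': sets bits 6 7 16 -> bits=00111111110111111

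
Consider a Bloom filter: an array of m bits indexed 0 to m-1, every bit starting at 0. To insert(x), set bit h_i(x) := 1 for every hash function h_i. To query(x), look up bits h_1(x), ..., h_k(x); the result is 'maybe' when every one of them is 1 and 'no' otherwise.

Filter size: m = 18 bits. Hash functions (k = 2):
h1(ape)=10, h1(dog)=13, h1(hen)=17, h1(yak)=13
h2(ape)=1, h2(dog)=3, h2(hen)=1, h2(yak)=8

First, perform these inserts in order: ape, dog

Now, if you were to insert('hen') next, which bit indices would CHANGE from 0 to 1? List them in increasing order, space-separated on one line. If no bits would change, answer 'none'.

Answer: 17

Derivation:
Start: bits=000000000000000000
After insert 'ape': sets bits 1 10 -> bits=010000000010000000
After insert 'dog': sets bits 3 13 -> bits=010100000010010000
insert 'hen' would touch bits 1 17; currently bit1=1, bit17=0
Bits that are 0 among those (would change 0->1): 17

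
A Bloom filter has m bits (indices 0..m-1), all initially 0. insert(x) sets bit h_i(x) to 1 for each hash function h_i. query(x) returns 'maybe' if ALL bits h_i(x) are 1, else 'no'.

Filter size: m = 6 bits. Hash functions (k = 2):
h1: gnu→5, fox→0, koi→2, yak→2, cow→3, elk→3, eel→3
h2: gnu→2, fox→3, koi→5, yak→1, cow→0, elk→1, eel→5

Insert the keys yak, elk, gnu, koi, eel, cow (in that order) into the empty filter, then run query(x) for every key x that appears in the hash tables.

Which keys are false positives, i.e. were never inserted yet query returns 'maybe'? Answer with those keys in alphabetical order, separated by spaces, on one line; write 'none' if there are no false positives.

Answer: fox

Derivation:
Start: bits=000000
After insert 'yak': sets bits 1 2 -> bits=011000
After insert 'elk': sets bits 1 3 -> bits=011100
After insert 'gnu': sets bits 2 5 -> bits=011101
After insert 'koi': sets bits 2 5 -> bits=011101
After insert 'eel': sets bits 3 5 -> bits=011101
After insert 'cow': sets bits 0 3 -> bits=111101
Not inserted: fox — query each against bits=111101:
query fox: checks bit0=1, bit3=1 (all 1) -> maybe => FALSE POSITIVE
False positives (alphabetical): fox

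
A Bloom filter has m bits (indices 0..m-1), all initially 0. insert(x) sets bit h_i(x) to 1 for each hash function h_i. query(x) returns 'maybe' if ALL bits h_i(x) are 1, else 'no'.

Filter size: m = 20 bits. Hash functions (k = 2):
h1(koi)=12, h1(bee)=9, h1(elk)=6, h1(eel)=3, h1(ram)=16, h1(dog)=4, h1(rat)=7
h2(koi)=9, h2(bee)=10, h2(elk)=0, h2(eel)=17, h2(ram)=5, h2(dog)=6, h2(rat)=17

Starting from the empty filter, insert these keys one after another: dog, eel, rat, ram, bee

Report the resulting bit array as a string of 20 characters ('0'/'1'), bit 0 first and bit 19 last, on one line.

Start: bits=00000000000000000000
After insert 'dog': sets bits 4 6 -> bits=00001010000000000000
After insert 'eel': sets bits 3 17 -> bits=00011010000000000100
After insert 'rat': sets bits 7 17 -> bits=00011011000000000100
After insert 'ram': sets bits 5 16 -> bits=00011111000000001100
After insert 'bee': sets bits 9 10 -> bits=00011111011000001100

Answer: 00011111011000001100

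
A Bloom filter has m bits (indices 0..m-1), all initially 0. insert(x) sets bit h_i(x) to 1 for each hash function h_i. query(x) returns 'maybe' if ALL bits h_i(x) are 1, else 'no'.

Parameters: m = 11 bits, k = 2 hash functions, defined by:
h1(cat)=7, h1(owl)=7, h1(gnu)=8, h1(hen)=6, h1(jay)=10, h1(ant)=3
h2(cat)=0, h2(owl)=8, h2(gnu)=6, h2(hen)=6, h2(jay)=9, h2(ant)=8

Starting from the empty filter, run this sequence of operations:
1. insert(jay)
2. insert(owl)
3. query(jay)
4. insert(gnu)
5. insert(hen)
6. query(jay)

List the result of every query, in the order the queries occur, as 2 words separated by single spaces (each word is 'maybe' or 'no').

Start: bits=00000000000
Op 1: insert jay -> sets bits 9 10 -> bits=00000000011
Op 2: insert owl -> sets bits 7 8 -> bits=00000001111
Op 3: query jay -> checks bit9=1, bit10=1 (all 1) -> maybe
Op 4: insert gnu -> sets bits 6 8 -> bits=00000011111
Op 5: insert hen -> sets bits 6 -> bits=00000011111
Op 6: query jay -> checks bit9=1, bit10=1 (all 1) -> maybe
Query results in order: maybe maybe

Answer: maybe maybe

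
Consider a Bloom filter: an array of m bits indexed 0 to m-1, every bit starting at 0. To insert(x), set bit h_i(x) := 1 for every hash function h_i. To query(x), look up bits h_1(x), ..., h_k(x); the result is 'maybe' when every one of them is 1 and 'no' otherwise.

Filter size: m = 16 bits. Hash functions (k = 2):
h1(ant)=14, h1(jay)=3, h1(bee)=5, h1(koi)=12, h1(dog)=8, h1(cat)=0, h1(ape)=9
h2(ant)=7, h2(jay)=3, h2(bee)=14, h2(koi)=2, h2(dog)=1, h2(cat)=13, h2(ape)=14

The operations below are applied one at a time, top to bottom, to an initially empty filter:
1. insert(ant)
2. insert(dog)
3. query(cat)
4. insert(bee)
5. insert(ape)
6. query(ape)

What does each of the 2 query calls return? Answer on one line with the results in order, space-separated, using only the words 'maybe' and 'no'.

Answer: no maybe

Derivation:
Start: bits=0000000000000000
Op 1: insert ant -> sets bits 7 14 -> bits=0000000100000010
Op 2: insert dog -> sets bits 1 8 -> bits=0100000110000010
Op 3: query cat -> checks bit0=0, bit13=0 (has a 0) -> no
Op 4: insert bee -> sets bits 5 14 -> bits=0100010110000010
Op 5: insert ape -> sets bits 9 14 -> bits=0100010111000010
Op 6: query ape -> checks bit9=1, bit14=1 (all 1) -> maybe
Query results in order: no maybe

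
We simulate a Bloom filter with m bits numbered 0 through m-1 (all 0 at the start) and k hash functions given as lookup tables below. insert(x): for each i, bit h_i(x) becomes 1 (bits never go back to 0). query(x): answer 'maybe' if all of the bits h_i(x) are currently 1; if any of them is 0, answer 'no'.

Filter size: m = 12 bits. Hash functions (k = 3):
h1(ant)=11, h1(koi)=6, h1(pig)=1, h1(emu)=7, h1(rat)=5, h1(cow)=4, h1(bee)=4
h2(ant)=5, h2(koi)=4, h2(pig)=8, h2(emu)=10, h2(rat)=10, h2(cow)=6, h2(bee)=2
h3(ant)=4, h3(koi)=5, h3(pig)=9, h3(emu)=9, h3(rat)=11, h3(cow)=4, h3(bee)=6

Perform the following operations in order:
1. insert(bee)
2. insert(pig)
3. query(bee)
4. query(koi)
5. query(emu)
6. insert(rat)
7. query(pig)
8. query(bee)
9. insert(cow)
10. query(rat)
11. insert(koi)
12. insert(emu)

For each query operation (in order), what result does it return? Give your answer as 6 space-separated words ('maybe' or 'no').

Start: bits=000000000000
Op 1: insert bee -> sets bits 2 4 6 -> bits=001010100000
Op 2: insert pig -> sets bits 1 8 9 -> bits=011010101100
Op 3: query bee -> checks bit2=1, bit4=1, bit6=1 (all 1) -> maybe
Op 4: query koi -> checks bit4=1, bit5=0, bit6=1 (has a 0) -> no
Op 5: query emu -> checks bit7=0, bit9=1, bit10=0 (has a 0) -> no
Op 6: insert rat -> sets bits 5 10 11 -> bits=011011101111
Op 7: query pig -> checks bit1=1, bit8=1, bit9=1 (all 1) -> maybe
Op 8: query bee -> checks bit2=1, bit4=1, bit6=1 (all 1) -> maybe
Op 9: insert cow -> sets bits 4 6 -> bits=011011101111
Op 10: query rat -> checks bit5=1, bit10=1, bit11=1 (all 1) -> maybe
Op 11: insert koi -> sets bits 4 5 6 -> bits=011011101111
Op 12: insert emu -> sets bits 7 9 10 -> bits=011011111111
Query results in order: maybe no no maybe maybe maybe

Answer: maybe no no maybe maybe maybe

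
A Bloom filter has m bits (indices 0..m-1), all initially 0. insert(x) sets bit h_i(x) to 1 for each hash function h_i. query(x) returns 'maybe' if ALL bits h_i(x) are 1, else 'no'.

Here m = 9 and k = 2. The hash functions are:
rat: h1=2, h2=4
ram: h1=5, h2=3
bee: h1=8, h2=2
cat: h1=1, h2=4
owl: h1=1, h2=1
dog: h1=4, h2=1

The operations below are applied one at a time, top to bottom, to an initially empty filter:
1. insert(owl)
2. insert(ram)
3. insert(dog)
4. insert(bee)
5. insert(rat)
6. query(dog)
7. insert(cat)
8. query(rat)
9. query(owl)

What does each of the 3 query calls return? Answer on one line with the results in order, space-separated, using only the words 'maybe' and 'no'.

Answer: maybe maybe maybe

Derivation:
Start: bits=000000000
Op 1: insert owl -> sets bits 1 -> bits=010000000
Op 2: insert ram -> sets bits 3 5 -> bits=010101000
Op 3: insert dog -> sets bits 1 4 -> bits=010111000
Op 4: insert bee -> sets bits 2 8 -> bits=011111001
Op 5: insert rat -> sets bits 2 4 -> bits=011111001
Op 6: query dog -> checks bit1=1, bit4=1 (all 1) -> maybe
Op 7: insert cat -> sets bits 1 4 -> bits=011111001
Op 8: query rat -> checks bit2=1, bit4=1 (all 1) -> maybe
Op 9: query owl -> checks bit1=1 (all 1) -> maybe
Query results in order: maybe maybe maybe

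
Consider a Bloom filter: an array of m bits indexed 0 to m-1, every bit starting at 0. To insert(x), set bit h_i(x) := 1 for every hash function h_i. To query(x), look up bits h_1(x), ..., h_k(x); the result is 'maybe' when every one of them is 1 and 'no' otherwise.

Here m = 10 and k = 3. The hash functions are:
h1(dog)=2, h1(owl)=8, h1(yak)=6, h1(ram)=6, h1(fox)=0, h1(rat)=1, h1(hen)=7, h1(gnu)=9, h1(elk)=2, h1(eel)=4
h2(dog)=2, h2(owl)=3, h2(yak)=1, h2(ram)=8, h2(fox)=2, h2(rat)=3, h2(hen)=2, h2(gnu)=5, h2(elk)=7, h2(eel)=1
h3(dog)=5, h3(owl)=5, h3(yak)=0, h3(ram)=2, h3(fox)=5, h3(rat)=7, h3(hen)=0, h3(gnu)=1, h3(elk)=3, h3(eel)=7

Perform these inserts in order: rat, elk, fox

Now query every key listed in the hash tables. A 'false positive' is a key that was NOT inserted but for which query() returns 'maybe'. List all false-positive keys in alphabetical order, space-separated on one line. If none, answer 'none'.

Start: bits=0000000000
After insert 'rat': sets bits 1 3 7 -> bits=0101000100
After insert 'elk': sets bits 2 3 7 -> bits=0111000100
After insert 'fox': sets bits 0 2 5 -> bits=1111010100
Not inserted: dog eel gnu hen owl ram yak — query each against bits=1111010100:
query dog: checks bit2=1, bit5=1 (all 1) -> maybe => FALSE POSITIVE
query eel: checks bit1=1, bit4=0, bit7=1 (has a 0) -> no => not a false positive
query gnu: checks bit1=1, bit5=1, bit9=0 (has a 0) -> no => not a false positive
query hen: checks bit0=1, bit2=1, bit7=1 (all 1) -> maybe => FALSE POSITIVE
query owl: checks bit3=1, bit5=1, bit8=0 (has a 0) -> no => not a false positive
query ram: checks bit2=1, bit6=0, bit8=0 (has a 0) -> no => not a false positive
query yak: checks bit0=1, bit1=1, bit6=0 (has a 0) -> no => not a false positive
False positives (alphabetical): dog hen

Answer: dog hen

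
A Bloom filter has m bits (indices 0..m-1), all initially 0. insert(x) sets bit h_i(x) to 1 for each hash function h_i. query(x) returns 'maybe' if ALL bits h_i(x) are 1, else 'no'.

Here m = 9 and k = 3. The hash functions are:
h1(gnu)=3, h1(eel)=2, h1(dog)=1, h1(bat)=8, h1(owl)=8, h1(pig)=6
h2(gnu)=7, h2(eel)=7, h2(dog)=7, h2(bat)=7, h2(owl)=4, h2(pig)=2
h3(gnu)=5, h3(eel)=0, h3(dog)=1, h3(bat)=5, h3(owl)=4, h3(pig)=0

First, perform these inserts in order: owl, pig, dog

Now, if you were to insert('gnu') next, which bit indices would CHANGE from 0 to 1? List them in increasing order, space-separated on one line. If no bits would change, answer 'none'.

Answer: 3 5

Derivation:
Start: bits=000000000
After insert 'owl': sets bits 4 8 -> bits=000010001
After insert 'pig': sets bits 0 2 6 -> bits=101010101
After insert 'dog': sets bits 1 7 -> bits=111010111
insert 'gnu' would touch bits 3 5 7; currently bit3=0, bit5=0, bit7=1
Bits that are 0 among those (would change 0->1): 3 5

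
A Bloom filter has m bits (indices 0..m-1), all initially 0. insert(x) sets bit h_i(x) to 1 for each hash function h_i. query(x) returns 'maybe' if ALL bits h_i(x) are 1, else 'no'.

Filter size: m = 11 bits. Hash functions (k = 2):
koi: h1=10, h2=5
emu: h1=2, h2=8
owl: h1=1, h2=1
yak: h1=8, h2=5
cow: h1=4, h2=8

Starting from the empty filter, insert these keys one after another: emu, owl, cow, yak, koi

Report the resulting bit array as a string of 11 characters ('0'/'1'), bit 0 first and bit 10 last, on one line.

Answer: 01101100101

Derivation:
Start: bits=00000000000
After insert 'emu': sets bits 2 8 -> bits=00100000100
After insert 'owl': sets bits 1 -> bits=01100000100
After insert 'cow': sets bits 4 8 -> bits=01101000100
After insert 'yak': sets bits 5 8 -> bits=01101100100
After insert 'koi': sets bits 5 10 -> bits=01101100101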